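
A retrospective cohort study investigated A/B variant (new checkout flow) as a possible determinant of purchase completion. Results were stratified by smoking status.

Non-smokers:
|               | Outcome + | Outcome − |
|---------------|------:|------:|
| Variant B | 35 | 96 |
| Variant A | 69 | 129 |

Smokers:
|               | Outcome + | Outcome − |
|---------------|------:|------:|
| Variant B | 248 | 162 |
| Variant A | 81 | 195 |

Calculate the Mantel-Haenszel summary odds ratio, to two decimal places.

OR_MH = Σ(aᵢdᵢ/nᵢ) / Σ(bᵢcᵢ/nᵢ), where nᵢ is the stratum total.
Stratum 1 (Non-smokers): n = 329; a·d/n = 35·129/329 = 13.7234; b·c/n = 96·69/329 = 20.1337
Stratum 2 (Smokers): n = 686; a·d/n = 248·195/686 = 70.4956; b·c/n = 162·81/686 = 19.1283
OR_MH = (13.7234 + 70.4956) / (20.1337 + 19.1283) = 84.2190 / 39.2620 = 2.14505

2.15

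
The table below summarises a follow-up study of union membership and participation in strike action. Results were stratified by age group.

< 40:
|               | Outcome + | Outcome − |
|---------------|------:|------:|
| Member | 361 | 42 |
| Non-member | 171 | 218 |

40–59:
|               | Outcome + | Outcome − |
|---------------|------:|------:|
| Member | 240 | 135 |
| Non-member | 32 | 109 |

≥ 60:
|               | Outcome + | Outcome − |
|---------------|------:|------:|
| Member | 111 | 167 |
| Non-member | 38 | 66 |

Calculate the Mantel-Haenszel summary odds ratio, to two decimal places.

OR_MH = Σ(aᵢdᵢ/nᵢ) / Σ(bᵢcᵢ/nᵢ), where nᵢ is the stratum total.
Stratum 1 (< 40): n = 792; a·d/n = 361·218/792 = 99.3662; b·c/n = 42·171/792 = 9.0682
Stratum 2 (40–59): n = 516; a·d/n = 240·109/516 = 50.6977; b·c/n = 135·32/516 = 8.3721
Stratum 3 (≥ 60): n = 382; a·d/n = 111·66/382 = 19.1780; b·c/n = 167·38/382 = 16.6126
OR_MH = (99.3662 + 50.6977 + 19.1780) / (9.0682 + 8.3721 + 16.6126) = 169.2418 / 34.0528 = 4.96998

4.97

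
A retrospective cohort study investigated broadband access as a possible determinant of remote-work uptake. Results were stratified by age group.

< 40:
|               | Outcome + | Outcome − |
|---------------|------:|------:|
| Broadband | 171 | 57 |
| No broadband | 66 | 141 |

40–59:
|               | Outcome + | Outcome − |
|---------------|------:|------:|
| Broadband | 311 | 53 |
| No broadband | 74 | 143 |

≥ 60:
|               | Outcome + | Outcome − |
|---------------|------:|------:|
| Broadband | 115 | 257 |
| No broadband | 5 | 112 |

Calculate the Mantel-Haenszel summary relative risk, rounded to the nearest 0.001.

2.655

RR_MH = Σ(aᵢ·n₀ᵢ/nᵢ) / Σ(cᵢ·n₁ᵢ/nᵢ), with n₁ᵢ = aᵢ+bᵢ (exposed), n₀ᵢ = cᵢ+dᵢ (unexposed), nᵢ = n₁ᵢ+n₀ᵢ.
Stratum 1 (< 40): n₁ = 228, n₀ = 207, n = 435; a·n₀/n = 171·207/435 = 81.3724; c·n₁/n = 66·228/435 = 34.5931
Stratum 2 (40–59): n₁ = 364, n₀ = 217, n = 581; a·n₀/n = 311·217/581 = 116.1566; c·n₁/n = 74·364/581 = 46.3614
Stratum 3 (≥ 60): n₁ = 372, n₀ = 117, n = 489; a·n₀/n = 115·117/489 = 27.5153; c·n₁/n = 5·372/489 = 3.8037
RR_MH = (81.3724 + 116.1566 + 27.5153) / (34.5931 + 46.3614 + 3.8037) = 225.0444 / 84.7582 = 2.65513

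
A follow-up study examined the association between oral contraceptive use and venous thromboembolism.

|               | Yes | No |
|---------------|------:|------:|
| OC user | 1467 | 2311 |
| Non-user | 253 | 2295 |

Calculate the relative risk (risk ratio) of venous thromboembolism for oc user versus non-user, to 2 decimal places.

Cells: a = 1467, b = 2311, c = 253, d = 2295.
Risk in exposed = 1467/3778 = 0.38830; risk in unexposed = 253/2548 = 0.09929.
RR = 0.38830 / 0.09929 = 3.91063
The risk among the exposed is 3.91 times that among the unexposed.

3.91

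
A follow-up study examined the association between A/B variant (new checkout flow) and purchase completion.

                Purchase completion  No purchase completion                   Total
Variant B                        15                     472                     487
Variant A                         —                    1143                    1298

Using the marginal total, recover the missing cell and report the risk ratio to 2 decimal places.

0.26

The missing cell is in the unexposed row: 1298 − 1143 = 155.
So a = 15, b = 472, c = 155, d = 1143.
RR = [a/(a+b)] / [c/(c+d)] = (15/487) / (155/1298) = 0.03080/0.11941 = 0.25793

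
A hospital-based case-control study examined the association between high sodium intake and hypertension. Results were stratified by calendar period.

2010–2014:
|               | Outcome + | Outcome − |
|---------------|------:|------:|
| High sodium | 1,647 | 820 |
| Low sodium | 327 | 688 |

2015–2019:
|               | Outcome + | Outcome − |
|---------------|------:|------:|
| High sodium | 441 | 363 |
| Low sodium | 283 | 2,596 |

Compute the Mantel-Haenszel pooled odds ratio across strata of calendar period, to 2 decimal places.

6.07

OR_MH = Σ(aᵢdᵢ/nᵢ) / Σ(bᵢcᵢ/nᵢ), where nᵢ is the stratum total.
Stratum 1 (2010–2014): n = 3482; a·d/n = 1647·688/3482 = 325.4268; b·c/n = 820·327/3482 = 77.0075
Stratum 2 (2015–2019): n = 3683; a·d/n = 441·2596/3683 = 310.8433; b·c/n = 363·283/3683 = 27.8928
OR_MH = (325.4268 + 310.8433) / (77.0075 + 27.8928) = 636.2701 / 104.9002 = 6.06548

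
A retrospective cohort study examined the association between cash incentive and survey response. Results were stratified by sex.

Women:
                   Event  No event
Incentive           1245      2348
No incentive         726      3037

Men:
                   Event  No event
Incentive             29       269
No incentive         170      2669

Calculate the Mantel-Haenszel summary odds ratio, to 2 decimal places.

OR_MH = Σ(aᵢdᵢ/nᵢ) / Σ(bᵢcᵢ/nᵢ), where nᵢ is the stratum total.
Stratum 1 (Women): n = 7356; a·d/n = 1245·3037/7356 = 514.0110; b·c/n = 2348·726/7356 = 231.7357
Stratum 2 (Men): n = 3137; a·d/n = 29·2669/3137 = 24.6736; b·c/n = 269·170/3137 = 14.5776
OR_MH = (514.0110 + 24.6736) / (231.7357 + 14.5776) = 538.6846 / 246.3133 = 2.18699

2.19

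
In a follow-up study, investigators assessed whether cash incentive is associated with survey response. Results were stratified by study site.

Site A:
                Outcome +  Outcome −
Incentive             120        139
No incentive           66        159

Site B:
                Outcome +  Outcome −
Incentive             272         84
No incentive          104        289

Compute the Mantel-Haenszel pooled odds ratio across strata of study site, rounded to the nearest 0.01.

OR_MH = Σ(aᵢdᵢ/nᵢ) / Σ(bᵢcᵢ/nᵢ), where nᵢ is the stratum total.
Stratum 1 (Site A): n = 484; a·d/n = 120·159/484 = 39.4215; b·c/n = 139·66/484 = 18.9545
Stratum 2 (Site B): n = 749; a·d/n = 272·289/749 = 104.9506; b·c/n = 84·104/749 = 11.6636
OR_MH = (39.4215 + 104.9506) / (18.9545 + 11.6636) = 144.3721 / 30.6181 = 4.71525

4.72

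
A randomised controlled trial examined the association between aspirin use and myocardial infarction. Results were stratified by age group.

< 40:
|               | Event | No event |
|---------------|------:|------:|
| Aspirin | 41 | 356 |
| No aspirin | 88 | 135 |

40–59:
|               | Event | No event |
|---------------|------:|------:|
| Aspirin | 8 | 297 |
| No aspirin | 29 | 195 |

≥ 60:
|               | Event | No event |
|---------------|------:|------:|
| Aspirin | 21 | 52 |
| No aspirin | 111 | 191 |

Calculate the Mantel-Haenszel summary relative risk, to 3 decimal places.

0.370

RR_MH = Σ(aᵢ·n₀ᵢ/nᵢ) / Σ(cᵢ·n₁ᵢ/nᵢ), with n₁ᵢ = aᵢ+bᵢ (exposed), n₀ᵢ = cᵢ+dᵢ (unexposed), nᵢ = n₁ᵢ+n₀ᵢ.
Stratum 1 (< 40): n₁ = 397, n₀ = 223, n = 620; a·n₀/n = 41·223/620 = 14.7468; c·n₁/n = 88·397/620 = 56.3484
Stratum 2 (40–59): n₁ = 305, n₀ = 224, n = 529; a·n₀/n = 8·224/529 = 3.3875; c·n₁/n = 29·305/529 = 16.7202
Stratum 3 (≥ 60): n₁ = 73, n₀ = 302, n = 375; a·n₀/n = 21·302/375 = 16.9120; c·n₁/n = 111·73/375 = 21.6080
RR_MH = (14.7468 + 3.3875 + 16.9120) / (56.3484 + 16.7202 + 21.6080) = 35.0463 / 94.6766 = 0.37017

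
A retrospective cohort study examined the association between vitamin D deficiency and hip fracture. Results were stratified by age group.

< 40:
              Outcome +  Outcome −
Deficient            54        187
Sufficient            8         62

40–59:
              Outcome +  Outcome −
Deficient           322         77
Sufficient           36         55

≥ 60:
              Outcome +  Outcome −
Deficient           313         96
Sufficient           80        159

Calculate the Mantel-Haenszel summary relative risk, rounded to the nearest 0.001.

2.179

RR_MH = Σ(aᵢ·n₀ᵢ/nᵢ) / Σ(cᵢ·n₁ᵢ/nᵢ), with n₁ᵢ = aᵢ+bᵢ (exposed), n₀ᵢ = cᵢ+dᵢ (unexposed), nᵢ = n₁ᵢ+n₀ᵢ.
Stratum 1 (< 40): n₁ = 241, n₀ = 70, n = 311; a·n₀/n = 54·70/311 = 12.1543; c·n₁/n = 8·241/311 = 6.1994
Stratum 2 (40–59): n₁ = 399, n₀ = 91, n = 490; a·n₀/n = 322·91/490 = 59.8000; c·n₁/n = 36·399/490 = 29.3143
Stratum 3 (≥ 60): n₁ = 409, n₀ = 239, n = 648; a·n₀/n = 313·239/648 = 115.4429; c·n₁/n = 80·409/648 = 50.4938
RR_MH = (12.1543 + 59.8000 + 115.4429) / (6.1994 + 29.3143 + 50.4938) = 187.3972 / 86.0075 = 2.17885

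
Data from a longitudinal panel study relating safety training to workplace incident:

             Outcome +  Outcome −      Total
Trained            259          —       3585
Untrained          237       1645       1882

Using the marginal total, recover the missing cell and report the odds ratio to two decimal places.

0.54

The missing cell is in the exposed row: 3585 − 259 = 3326.
So a = 259, b = 3326, c = 237, d = 1645.
OR = (a·d)/(b·c) = (259 × 1645) / (3326 × 237) = 426055 / 788262 = 0.54050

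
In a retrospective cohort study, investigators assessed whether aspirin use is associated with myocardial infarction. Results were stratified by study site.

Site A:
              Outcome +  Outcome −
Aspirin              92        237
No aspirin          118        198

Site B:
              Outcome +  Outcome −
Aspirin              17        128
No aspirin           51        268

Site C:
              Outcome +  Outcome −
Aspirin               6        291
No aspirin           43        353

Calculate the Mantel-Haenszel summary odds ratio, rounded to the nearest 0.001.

0.545

OR_MH = Σ(aᵢdᵢ/nᵢ) / Σ(bᵢcᵢ/nᵢ), where nᵢ is the stratum total.
Stratum 1 (Site A): n = 645; a·d/n = 92·198/645 = 28.2419; b·c/n = 237·118/645 = 43.3581
Stratum 2 (Site B): n = 464; a·d/n = 17·268/464 = 9.8190; b·c/n = 128·51/464 = 14.0690
Stratum 3 (Site C): n = 693; a·d/n = 6·353/693 = 3.0563; b·c/n = 291·43/693 = 18.0563
OR_MH = (28.2419 + 9.8190 + 3.0563) / (43.3581 + 14.0690 + 18.0563) = 41.1171 / 75.4834 = 0.54472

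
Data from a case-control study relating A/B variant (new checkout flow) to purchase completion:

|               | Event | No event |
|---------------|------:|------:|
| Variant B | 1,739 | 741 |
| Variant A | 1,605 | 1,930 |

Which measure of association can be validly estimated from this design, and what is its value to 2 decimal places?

2.82

Cells: a = 1739, b = 741, c = 1605, d = 1930.
This is a case-control study: participants were sampled on outcome status, so risks in the source population cannot be estimated directly — relative risk is not valid here. The odds ratio is the appropriate measure.
OR = (a·d)/(b·c) = (1739 × 1930) / (741 × 1605) = 3356270 / 1189305 = 2.82204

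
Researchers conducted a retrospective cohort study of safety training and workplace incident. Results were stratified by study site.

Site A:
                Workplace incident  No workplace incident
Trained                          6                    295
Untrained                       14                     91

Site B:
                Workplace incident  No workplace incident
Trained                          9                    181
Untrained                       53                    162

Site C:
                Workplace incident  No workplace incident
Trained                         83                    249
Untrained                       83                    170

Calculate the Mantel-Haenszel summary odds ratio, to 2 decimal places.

0.42

OR_MH = Σ(aᵢdᵢ/nᵢ) / Σ(bᵢcᵢ/nᵢ), where nᵢ is the stratum total.
Stratum 1 (Site A): n = 406; a·d/n = 6·91/406 = 1.3448; b·c/n = 295·14/406 = 10.1724
Stratum 2 (Site B): n = 405; a·d/n = 9·162/405 = 3.6000; b·c/n = 181·53/405 = 23.6864
Stratum 3 (Site C): n = 585; a·d/n = 83·170/585 = 24.1197; b·c/n = 249·83/585 = 35.3282
OR_MH = (1.3448 + 3.6000 + 24.1197) / (10.1724 + 23.6864 + 35.3282) = 29.0645 / 69.1870 = 0.42009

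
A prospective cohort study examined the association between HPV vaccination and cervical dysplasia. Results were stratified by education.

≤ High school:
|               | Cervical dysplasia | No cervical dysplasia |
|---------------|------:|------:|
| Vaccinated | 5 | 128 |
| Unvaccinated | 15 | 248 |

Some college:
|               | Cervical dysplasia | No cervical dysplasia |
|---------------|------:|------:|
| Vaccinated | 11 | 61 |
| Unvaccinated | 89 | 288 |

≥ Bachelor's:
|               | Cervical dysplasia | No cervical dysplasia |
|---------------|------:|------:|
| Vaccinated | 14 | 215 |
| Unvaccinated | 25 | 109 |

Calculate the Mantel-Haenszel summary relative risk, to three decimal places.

0.505

RR_MH = Σ(aᵢ·n₀ᵢ/nᵢ) / Σ(cᵢ·n₁ᵢ/nᵢ), with n₁ᵢ = aᵢ+bᵢ (exposed), n₀ᵢ = cᵢ+dᵢ (unexposed), nᵢ = n₁ᵢ+n₀ᵢ.
Stratum 1 (≤ High school): n₁ = 133, n₀ = 263, n = 396; a·n₀/n = 5·263/396 = 3.3207; c·n₁/n = 15·133/396 = 5.0379
Stratum 2 (Some college): n₁ = 72, n₀ = 377, n = 449; a·n₀/n = 11·377/449 = 9.2361; c·n₁/n = 89·72/449 = 14.2717
Stratum 3 (≥ Bachelor's): n₁ = 229, n₀ = 134, n = 363; a·n₀/n = 14·134/363 = 5.1680; c·n₁/n = 25·229/363 = 15.7713
RR_MH = (3.3207 + 9.2361 + 5.1680) / (5.0379 + 14.2717 + 15.7713) = 17.7248 / 35.0809 = 0.50526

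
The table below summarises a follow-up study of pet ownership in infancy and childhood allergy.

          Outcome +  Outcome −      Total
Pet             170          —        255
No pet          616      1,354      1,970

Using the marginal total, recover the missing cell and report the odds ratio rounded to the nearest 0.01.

4.40

The missing cell is in the exposed row: 255 − 170 = 85.
So a = 170, b = 85, c = 616, d = 1354.
OR = (a·d)/(b·c) = (170 × 1354) / (85 × 616) = 230180 / 52360 = 4.39610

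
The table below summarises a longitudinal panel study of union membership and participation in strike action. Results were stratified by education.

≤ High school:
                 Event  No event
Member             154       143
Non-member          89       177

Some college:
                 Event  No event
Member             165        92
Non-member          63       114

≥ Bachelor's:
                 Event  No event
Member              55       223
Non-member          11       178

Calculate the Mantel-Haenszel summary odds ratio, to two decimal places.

OR_MH = Σ(aᵢdᵢ/nᵢ) / Σ(bᵢcᵢ/nᵢ), where nᵢ is the stratum total.
Stratum 1 (≤ High school): n = 563; a·d/n = 154·177/563 = 48.4156; b·c/n = 143·89/563 = 22.6057
Stratum 2 (Some college): n = 434; a·d/n = 165·114/434 = 43.3410; b·c/n = 92·63/434 = 13.3548
Stratum 3 (≥ Bachelor's): n = 467; a·d/n = 55·178/467 = 20.9636; b·c/n = 223·11/467 = 5.2527
OR_MH = (48.4156 + 43.3410 + 20.9636) / (22.6057 + 13.3548 + 5.2527) = 112.7202 / 41.2132 = 2.73505

2.74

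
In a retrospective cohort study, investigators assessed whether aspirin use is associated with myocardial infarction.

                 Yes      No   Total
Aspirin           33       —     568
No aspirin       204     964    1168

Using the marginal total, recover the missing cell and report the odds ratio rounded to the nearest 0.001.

0.291

The missing cell is in the exposed row: 568 − 33 = 535.
So a = 33, b = 535, c = 204, d = 964.
OR = (a·d)/(b·c) = (33 × 964) / (535 × 204) = 31812 / 109140 = 0.29148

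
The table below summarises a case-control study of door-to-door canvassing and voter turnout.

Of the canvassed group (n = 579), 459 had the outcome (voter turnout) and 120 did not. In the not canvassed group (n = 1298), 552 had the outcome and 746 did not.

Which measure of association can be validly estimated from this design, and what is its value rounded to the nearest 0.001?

5.169

From the description: a = 459, b = 120, c = 552, d = 746.
This is a case-control study: participants were sampled on outcome status, so risks in the source population cannot be estimated directly — relative risk is not valid here. The odds ratio is the appropriate measure.
OR = (a·d)/(b·c) = (459 × 746) / (120 × 552) = 342414 / 66240 = 5.16929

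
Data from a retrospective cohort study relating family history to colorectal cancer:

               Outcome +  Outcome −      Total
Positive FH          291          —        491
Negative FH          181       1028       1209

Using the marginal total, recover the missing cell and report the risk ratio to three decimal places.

3.959

The missing cell is in the exposed row: 491 − 291 = 200.
So a = 291, b = 200, c = 181, d = 1028.
RR = [a/(a+b)] / [c/(c+d)] = (291/491) / (181/1209) = 0.59267/0.14971 = 3.95876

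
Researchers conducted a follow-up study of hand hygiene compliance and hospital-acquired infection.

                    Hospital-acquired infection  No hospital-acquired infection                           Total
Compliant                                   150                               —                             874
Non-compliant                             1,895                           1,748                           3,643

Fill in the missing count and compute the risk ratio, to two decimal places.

The missing cell is in the exposed row: 874 − 150 = 724.
So a = 150, b = 724, c = 1895, d = 1748.
RR = [a/(a+b)] / [c/(c+d)] = (150/874) / (1895/3643) = 0.17162/0.52018 = 0.32994

0.33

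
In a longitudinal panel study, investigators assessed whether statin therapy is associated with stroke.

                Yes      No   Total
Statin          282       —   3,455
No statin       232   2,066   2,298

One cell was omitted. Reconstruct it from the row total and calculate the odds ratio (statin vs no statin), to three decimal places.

0.791

The missing cell is in the exposed row: 3455 − 282 = 3173.
So a = 282, b = 3173, c = 232, d = 2066.
OR = (a·d)/(b·c) = (282 × 2066) / (3173 × 232) = 582612 / 736136 = 0.79145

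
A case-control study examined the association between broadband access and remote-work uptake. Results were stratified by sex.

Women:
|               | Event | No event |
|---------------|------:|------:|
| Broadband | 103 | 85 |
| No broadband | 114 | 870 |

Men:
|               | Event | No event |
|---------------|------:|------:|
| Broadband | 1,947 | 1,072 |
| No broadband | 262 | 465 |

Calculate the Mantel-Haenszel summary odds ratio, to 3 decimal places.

OR_MH = Σ(aᵢdᵢ/nᵢ) / Σ(bᵢcᵢ/nᵢ), where nᵢ is the stratum total.
Stratum 1 (Women): n = 1172; a·d/n = 103·870/1172 = 76.4590; b·c/n = 85·114/1172 = 8.2679
Stratum 2 (Men): n = 3746; a·d/n = 1947·465/3746 = 241.6858; b·c/n = 1072·262/3746 = 74.9770
OR_MH = (76.4590 + 241.6858) / (8.2679 + 74.9770) = 318.1448 / 83.2450 = 3.82179

3.822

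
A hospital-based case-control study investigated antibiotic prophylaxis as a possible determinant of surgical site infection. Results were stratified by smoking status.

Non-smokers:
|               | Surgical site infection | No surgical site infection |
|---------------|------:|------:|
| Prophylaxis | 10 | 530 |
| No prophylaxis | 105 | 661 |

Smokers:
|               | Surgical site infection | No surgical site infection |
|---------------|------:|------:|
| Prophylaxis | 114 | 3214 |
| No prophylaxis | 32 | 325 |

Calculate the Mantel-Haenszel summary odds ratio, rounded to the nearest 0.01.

OR_MH = Σ(aᵢdᵢ/nᵢ) / Σ(bᵢcᵢ/nᵢ), where nᵢ is the stratum total.
Stratum 1 (Non-smokers): n = 1306; a·d/n = 10·661/1306 = 5.0613; b·c/n = 530·105/1306 = 42.6110
Stratum 2 (Smokers): n = 3685; a·d/n = 114·325/3685 = 10.0543; b·c/n = 3214·32/3685 = 27.9099
OR_MH = (5.0613 + 10.0543) / (42.6110 + 27.9099) = 15.1155 / 70.5209 = 0.21434

0.21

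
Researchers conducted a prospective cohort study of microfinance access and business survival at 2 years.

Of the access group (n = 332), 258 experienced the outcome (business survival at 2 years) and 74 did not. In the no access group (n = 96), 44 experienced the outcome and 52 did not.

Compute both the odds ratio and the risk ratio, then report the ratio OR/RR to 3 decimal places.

2.430

From the description: a = 258, b = 74, c = 44, d = 52.
OR = (258·52)/(74·44) = 13416/3256 = 4.12039
Risk in exposed = 258/332 = 0.77711; risk in unexposed = 44/96 = 0.45833; RR = 1.69551
OR/RR = 4.12039 / 1.69551 = 2.43018
The outcome is not rare, so the OR lies further from 1 than the RR.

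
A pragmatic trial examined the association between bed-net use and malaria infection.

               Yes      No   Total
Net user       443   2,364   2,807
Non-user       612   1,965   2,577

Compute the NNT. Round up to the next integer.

13

Risk in treated group = 443/2807 = 0.15782; risk in control = 612/2577 = 0.23749.
Absolute risk reduction = 0.23749 − 0.15782 = 0.07967
NNT = 1 / ARR = 1 / 0.07967 = 12.552 → round up → 13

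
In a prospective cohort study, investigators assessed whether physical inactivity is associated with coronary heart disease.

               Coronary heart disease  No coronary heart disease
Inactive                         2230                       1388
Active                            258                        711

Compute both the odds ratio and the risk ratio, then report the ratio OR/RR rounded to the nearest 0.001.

1.913

Cells: a = 2230, b = 1388, c = 258, d = 711.
OR = (2230·711)/(1388·258) = 1585530/358104 = 4.42757
Risk in exposed = 2230/3618 = 0.61636; risk in unexposed = 258/969 = 0.26625; RR = 2.31494
OR/RR = 4.42757 / 2.31494 = 1.91260
The outcome is not rare, so the OR lies further from 1 than the RR.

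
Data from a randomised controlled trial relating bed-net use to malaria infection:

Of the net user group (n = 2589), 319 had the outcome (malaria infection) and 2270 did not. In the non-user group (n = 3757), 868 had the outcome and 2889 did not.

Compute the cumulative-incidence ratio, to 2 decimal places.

From the description: a = 319, b = 2270, c = 868, d = 2889.
Risk in exposed = 319/2589 = 0.12321; risk in unexposed = 868/3757 = 0.23104.
RR = 0.12321 / 0.23104 = 0.53331
The risk is 47% lower among the exposed than among the unexposed.

0.53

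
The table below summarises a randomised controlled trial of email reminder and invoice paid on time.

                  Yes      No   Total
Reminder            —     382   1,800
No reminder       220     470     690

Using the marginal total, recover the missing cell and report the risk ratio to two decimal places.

2.47

The missing cell is in the exposed row: 1800 − 382 = 1418.
So a = 1418, b = 382, c = 220, d = 470.
RR = [a/(a+b)] / [c/(c+d)] = (1418/1800) / (220/690) = 0.78778/0.31884 = 2.47076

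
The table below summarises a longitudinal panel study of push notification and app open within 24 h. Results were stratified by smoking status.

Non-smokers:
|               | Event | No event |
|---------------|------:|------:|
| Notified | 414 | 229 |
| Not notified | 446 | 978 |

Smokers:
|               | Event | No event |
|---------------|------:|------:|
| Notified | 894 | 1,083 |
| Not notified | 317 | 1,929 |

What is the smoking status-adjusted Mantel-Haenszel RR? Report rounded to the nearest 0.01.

RR_MH = Σ(aᵢ·n₀ᵢ/nᵢ) / Σ(cᵢ·n₁ᵢ/nᵢ), with n₁ᵢ = aᵢ+bᵢ (exposed), n₀ᵢ = cᵢ+dᵢ (unexposed), nᵢ = n₁ᵢ+n₀ᵢ.
Stratum 1 (Non-smokers): n₁ = 643, n₀ = 1424, n = 2067; a·n₀/n = 414·1424/2067 = 285.2134; c·n₁/n = 446·643/2067 = 138.7412
Stratum 2 (Smokers): n₁ = 1977, n₀ = 2246, n = 4223; a·n₀/n = 894·2246/4223 = 475.4734; c·n₁/n = 317·1977/4223 = 148.4037
RR_MH = (285.2134 + 475.4734) / (138.7412 + 148.4037) = 760.6867 / 287.1449 = 2.64914

2.65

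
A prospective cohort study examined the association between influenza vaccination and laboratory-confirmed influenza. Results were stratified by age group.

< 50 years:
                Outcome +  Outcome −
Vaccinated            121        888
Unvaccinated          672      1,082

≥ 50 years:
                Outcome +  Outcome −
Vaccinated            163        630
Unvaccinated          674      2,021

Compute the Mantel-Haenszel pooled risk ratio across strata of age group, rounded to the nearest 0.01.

0.51

RR_MH = Σ(aᵢ·n₀ᵢ/nᵢ) / Σ(cᵢ·n₁ᵢ/nᵢ), with n₁ᵢ = aᵢ+bᵢ (exposed), n₀ᵢ = cᵢ+dᵢ (unexposed), nᵢ = n₁ᵢ+n₀ᵢ.
Stratum 1 (< 50 years): n₁ = 1009, n₀ = 1754, n = 2763; a·n₀/n = 121·1754/2763 = 76.8129; c·n₁/n = 672·1009/2763 = 245.4028
Stratum 2 (≥ 50 years): n₁ = 793, n₀ = 2695, n = 3488; a·n₀/n = 163·2695/3488 = 125.9418; c·n₁/n = 674·793/3488 = 153.2345
RR_MH = (76.8129 + 125.9418) / (245.4028 + 153.2345) = 202.7547 / 398.6373 = 0.50862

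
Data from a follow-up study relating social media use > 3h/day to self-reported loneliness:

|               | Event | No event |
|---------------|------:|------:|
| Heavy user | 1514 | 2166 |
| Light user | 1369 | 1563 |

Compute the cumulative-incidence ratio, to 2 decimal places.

0.88

Cells: a = 1514, b = 2166, c = 1369, d = 1563.
Risk in exposed = 1514/3680 = 0.41141; risk in unexposed = 1369/2932 = 0.46692.
RR = 0.41141 / 0.46692 = 0.88113
The risk is 12% lower among the exposed than among the unexposed.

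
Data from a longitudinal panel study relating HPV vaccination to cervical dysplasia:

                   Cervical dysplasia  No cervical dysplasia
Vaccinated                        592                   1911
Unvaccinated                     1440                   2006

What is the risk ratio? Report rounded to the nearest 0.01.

0.57

Cells: a = 592, b = 1911, c = 1440, d = 2006.
Risk in exposed = 592/2503 = 0.23652; risk in unexposed = 1440/3446 = 0.41788.
RR = 0.23652 / 0.41788 = 0.56600
The risk is 43% lower among the exposed than among the unexposed.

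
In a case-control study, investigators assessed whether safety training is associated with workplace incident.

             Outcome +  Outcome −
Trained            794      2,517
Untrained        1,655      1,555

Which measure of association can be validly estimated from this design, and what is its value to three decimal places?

Cells: a = 794, b = 2517, c = 1655, d = 1555.
This is a case-control study: participants were sampled on outcome status, so risks in the source population cannot be estimated directly — relative risk is not valid here. The odds ratio is the appropriate measure.
OR = (a·d)/(b·c) = (794 × 1555) / (2517 × 1655) = 1234670 / 4165635 = 0.29639

0.296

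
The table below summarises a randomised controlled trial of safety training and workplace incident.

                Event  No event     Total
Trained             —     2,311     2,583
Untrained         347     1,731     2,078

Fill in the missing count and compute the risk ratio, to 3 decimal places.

The missing cell is in the exposed row: 2583 − 2311 = 272.
So a = 272, b = 2311, c = 347, d = 1731.
RR = [a/(a+b)] / [c/(c+d)] = (272/2583) / (347/2078) = 0.10530/0.16699 = 0.63061

0.631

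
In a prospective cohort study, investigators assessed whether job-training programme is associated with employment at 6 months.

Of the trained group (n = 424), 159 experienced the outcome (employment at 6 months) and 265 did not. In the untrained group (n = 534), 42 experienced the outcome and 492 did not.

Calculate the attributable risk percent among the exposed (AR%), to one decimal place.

From the description: a = 159, b = 265, c = 42, d = 492.
Risk in exposed = 159/424 = 0.37500; risk in unexposed = 42/534 = 0.07865.
RR = 0.37500/0.07865 = 4.76786
AR% = (RR − 1)/RR × 100 = (4.76786 − 1)/4.76786 × 100 = 79.0262%

79.0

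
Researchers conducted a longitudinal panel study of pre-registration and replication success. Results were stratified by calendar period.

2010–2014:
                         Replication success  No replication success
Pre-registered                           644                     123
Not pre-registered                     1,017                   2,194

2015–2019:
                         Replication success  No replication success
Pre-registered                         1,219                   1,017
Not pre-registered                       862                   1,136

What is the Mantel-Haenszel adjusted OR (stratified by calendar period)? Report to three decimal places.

OR_MH = Σ(aᵢdᵢ/nᵢ) / Σ(bᵢcᵢ/nᵢ), where nᵢ is the stratum total.
Stratum 1 (2010–2014): n = 3978; a·d/n = 644·2194/3978 = 355.1875; b·c/n = 123·1017/3978 = 31.4457
Stratum 2 (2015–2019): n = 4234; a·d/n = 1219·1136/4234 = 327.0628; b·c/n = 1017·862/4234 = 207.0510
OR_MH = (355.1875 + 327.0628) / (31.4457 + 207.0510) = 682.2504 / 238.4967 = 2.86063

2.861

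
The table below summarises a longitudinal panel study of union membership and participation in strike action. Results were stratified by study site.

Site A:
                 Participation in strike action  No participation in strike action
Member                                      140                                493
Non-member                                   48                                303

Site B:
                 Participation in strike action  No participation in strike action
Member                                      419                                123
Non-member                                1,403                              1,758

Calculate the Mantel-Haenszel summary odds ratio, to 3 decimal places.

3.426

OR_MH = Σ(aᵢdᵢ/nᵢ) / Σ(bᵢcᵢ/nᵢ), where nᵢ is the stratum total.
Stratum 1 (Site A): n = 984; a·d/n = 140·303/984 = 43.1098; b·c/n = 493·48/984 = 24.0488
Stratum 2 (Site B): n = 3703; a·d/n = 419·1758/3703 = 198.9203; b·c/n = 123·1403/3703 = 46.6025
OR_MH = (43.1098 + 198.9203) / (24.0488 + 46.6025) = 242.0301 / 70.6513 = 3.42570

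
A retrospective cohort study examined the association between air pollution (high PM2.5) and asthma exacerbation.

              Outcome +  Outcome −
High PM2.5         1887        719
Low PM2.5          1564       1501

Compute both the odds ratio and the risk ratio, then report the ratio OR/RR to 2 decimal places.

1.77

Cells: a = 1887, b = 719, c = 1564, d = 1501.
OR = (1887·1501)/(719·1564) = 2832387/1124516 = 2.51876
Risk in exposed = 1887/2606 = 0.72410; risk in unexposed = 1564/3065 = 0.51028; RR = 1.41903
OR/RR = 2.51876 / 1.41903 = 1.77499
The outcome is not rare, so the OR lies further from 1 than the RR.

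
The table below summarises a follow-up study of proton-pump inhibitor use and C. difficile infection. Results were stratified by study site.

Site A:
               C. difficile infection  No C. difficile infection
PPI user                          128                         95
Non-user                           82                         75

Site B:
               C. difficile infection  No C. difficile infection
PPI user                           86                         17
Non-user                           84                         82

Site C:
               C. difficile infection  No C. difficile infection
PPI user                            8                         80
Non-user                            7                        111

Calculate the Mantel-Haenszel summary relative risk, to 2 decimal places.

RR_MH = Σ(aᵢ·n₀ᵢ/nᵢ) / Σ(cᵢ·n₁ᵢ/nᵢ), with n₁ᵢ = aᵢ+bᵢ (exposed), n₀ᵢ = cᵢ+dᵢ (unexposed), nᵢ = n₁ᵢ+n₀ᵢ.
Stratum 1 (Site A): n₁ = 223, n₀ = 157, n = 380; a·n₀/n = 128·157/380 = 52.8842; c·n₁/n = 82·223/380 = 48.1211
Stratum 2 (Site B): n₁ = 103, n₀ = 166, n = 269; a·n₀/n = 86·166/269 = 53.0706; c·n₁/n = 84·103/269 = 32.1636
Stratum 3 (Site C): n₁ = 88, n₀ = 118, n = 206; a·n₀/n = 8·118/206 = 4.5825; c·n₁/n = 7·88/206 = 2.9903
RR_MH = (52.8842 + 53.0706 + 4.5825) / (48.1211 + 32.1636 + 2.9903) = 110.5374 / 83.2749 = 1.32738

1.33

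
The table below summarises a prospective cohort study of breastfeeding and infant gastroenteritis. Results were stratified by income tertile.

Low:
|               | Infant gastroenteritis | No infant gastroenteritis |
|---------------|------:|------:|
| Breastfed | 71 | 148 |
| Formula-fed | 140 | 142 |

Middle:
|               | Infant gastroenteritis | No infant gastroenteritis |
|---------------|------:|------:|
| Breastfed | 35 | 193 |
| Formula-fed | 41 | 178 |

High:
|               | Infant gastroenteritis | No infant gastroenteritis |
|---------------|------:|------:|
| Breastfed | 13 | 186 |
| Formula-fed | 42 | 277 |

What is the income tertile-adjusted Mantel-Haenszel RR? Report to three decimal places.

0.663

RR_MH = Σ(aᵢ·n₀ᵢ/nᵢ) / Σ(cᵢ·n₁ᵢ/nᵢ), with n₁ᵢ = aᵢ+bᵢ (exposed), n₀ᵢ = cᵢ+dᵢ (unexposed), nᵢ = n₁ᵢ+n₀ᵢ.
Stratum 1 (Low): n₁ = 219, n₀ = 282, n = 501; a·n₀/n = 71·282/501 = 39.9641; c·n₁/n = 140·219/501 = 61.1976
Stratum 2 (Middle): n₁ = 228, n₀ = 219, n = 447; a·n₀/n = 35·219/447 = 17.1477; c·n₁/n = 41·228/447 = 20.9128
Stratum 3 (High): n₁ = 199, n₀ = 319, n = 518; a·n₀/n = 13·319/518 = 8.0058; c·n₁/n = 42·199/518 = 16.1351
RR_MH = (39.9641 + 17.1477 + 8.0058) / (61.1976 + 20.9128 + 16.1351) = 65.1175 / 98.2455 = 0.66280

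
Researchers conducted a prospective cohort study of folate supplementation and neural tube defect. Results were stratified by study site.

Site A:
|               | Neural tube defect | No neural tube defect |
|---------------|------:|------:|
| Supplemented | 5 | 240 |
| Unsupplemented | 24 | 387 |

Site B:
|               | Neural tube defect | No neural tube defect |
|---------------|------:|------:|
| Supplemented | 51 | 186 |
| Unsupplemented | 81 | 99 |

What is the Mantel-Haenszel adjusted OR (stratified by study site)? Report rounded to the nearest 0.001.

0.335

OR_MH = Σ(aᵢdᵢ/nᵢ) / Σ(bᵢcᵢ/nᵢ), where nᵢ is the stratum total.
Stratum 1 (Site A): n = 656; a·d/n = 5·387/656 = 2.9497; b·c/n = 240·24/656 = 8.7805
Stratum 2 (Site B): n = 417; a·d/n = 51·99/417 = 12.1079; b·c/n = 186·81/417 = 36.1295
OR_MH = (2.9497 + 12.1079) / (8.7805 + 36.1295) = 15.0576 / 44.9100 = 0.33528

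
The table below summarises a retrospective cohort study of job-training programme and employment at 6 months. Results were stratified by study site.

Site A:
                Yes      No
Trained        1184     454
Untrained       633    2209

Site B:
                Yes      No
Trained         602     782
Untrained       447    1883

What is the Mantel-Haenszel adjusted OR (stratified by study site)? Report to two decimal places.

OR_MH = Σ(aᵢdᵢ/nᵢ) / Σ(bᵢcᵢ/nᵢ), where nᵢ is the stratum total.
Stratum 1 (Site A): n = 4480; a·d/n = 1184·2209/4480 = 583.8071; b·c/n = 454·633/4480 = 64.1478
Stratum 2 (Site B): n = 3714; a·d/n = 602·1883/3714 = 305.2143; b·c/n = 782·447/3714 = 94.1179
OR_MH = (583.8071 + 305.2143) / (64.1478 + 94.1179) = 889.0215 / 158.2657 = 5.61727

5.62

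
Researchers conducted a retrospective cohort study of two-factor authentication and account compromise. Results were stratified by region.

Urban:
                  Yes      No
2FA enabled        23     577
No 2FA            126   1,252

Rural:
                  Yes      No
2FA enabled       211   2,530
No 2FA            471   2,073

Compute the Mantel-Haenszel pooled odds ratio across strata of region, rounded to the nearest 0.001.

OR_MH = Σ(aᵢdᵢ/nᵢ) / Σ(bᵢcᵢ/nᵢ), where nᵢ is the stratum total.
Stratum 1 (Urban): n = 1978; a·d/n = 23·1252/1978 = 14.5581; b·c/n = 577·126/1978 = 36.7553
Stratum 2 (Rural): n = 5285; a·d/n = 211·2073/5285 = 82.7631; b·c/n = 2530·471/5285 = 225.4740
OR_MH = (14.5581 + 82.7631) / (36.7553 + 225.4740) = 97.3212 / 262.2293 = 0.37113

0.371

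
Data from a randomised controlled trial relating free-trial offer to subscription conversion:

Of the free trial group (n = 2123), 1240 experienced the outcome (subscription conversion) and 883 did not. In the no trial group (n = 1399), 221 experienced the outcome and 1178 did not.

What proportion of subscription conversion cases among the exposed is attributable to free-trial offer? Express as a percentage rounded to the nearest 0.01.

72.95

From the description: a = 1240, b = 883, c = 221, d = 1178.
Risk in exposed = 1240/2123 = 0.58408; risk in unexposed = 221/1399 = 0.15797.
RR = 0.58408/0.15797 = 3.69741
AR% = (RR − 1)/RR × 100 = (3.69741 − 1)/3.69741 × 100 = 72.9540%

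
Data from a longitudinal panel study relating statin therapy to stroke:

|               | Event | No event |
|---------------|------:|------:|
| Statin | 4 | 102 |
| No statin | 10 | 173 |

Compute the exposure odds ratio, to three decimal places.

Cells: a = 4, b = 102, c = 10, d = 173.
OR = (a·d)/(b·c) = (4 × 173) / (102 × 10) = 692 / 1020 = 0.67843
Exposure is associated with lower odds of stroke (OR = 0.68 < 1).

0.678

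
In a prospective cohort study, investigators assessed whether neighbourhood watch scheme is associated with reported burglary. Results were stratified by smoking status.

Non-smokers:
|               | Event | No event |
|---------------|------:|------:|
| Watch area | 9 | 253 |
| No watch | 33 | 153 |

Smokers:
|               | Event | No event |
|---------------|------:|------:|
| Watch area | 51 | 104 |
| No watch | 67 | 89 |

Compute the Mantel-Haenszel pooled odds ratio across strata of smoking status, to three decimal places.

0.431

OR_MH = Σ(aᵢdᵢ/nᵢ) / Σ(bᵢcᵢ/nᵢ), where nᵢ is the stratum total.
Stratum 1 (Non-smokers): n = 448; a·d/n = 9·153/448 = 3.0737; b·c/n = 253·33/448 = 18.6362
Stratum 2 (Smokers): n = 311; a·d/n = 51·89/311 = 14.5949; b·c/n = 104·67/311 = 22.4051
OR_MH = (3.0737 + 14.5949) / (18.6362 + 22.4051) = 17.6685 / 41.0413 = 0.43051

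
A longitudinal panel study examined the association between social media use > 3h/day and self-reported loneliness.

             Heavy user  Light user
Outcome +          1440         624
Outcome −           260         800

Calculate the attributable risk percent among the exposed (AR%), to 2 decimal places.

Reading the table with exposure as columns: a = 1440 (Heavy user, case), b = 260 (Heavy user, non-case), c = 624 (Light user, case), d = 800.
Risk in exposed = 1440/1700 = 0.84706; risk in unexposed = 624/1424 = 0.43820.
RR = 0.84706/0.43820 = 1.93303
AR% = (RR − 1)/RR × 100 = (1.93303 − 1)/1.93303 × 100 = 48.2678%

48.27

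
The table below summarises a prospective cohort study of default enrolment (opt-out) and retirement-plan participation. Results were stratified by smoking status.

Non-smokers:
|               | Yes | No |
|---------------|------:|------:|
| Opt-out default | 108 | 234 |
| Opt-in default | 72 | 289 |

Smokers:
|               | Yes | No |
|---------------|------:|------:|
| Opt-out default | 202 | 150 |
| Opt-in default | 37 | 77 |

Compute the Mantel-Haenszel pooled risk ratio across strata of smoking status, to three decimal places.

RR_MH = Σ(aᵢ·n₀ᵢ/nᵢ) / Σ(cᵢ·n₁ᵢ/nᵢ), with n₁ᵢ = aᵢ+bᵢ (exposed), n₀ᵢ = cᵢ+dᵢ (unexposed), nᵢ = n₁ᵢ+n₀ᵢ.
Stratum 1 (Non-smokers): n₁ = 342, n₀ = 361, n = 703; a·n₀/n = 108·361/703 = 55.4595; c·n₁/n = 72·342/703 = 35.0270
Stratum 2 (Smokers): n₁ = 352, n₀ = 114, n = 466; a·n₀/n = 202·114/466 = 49.4163; c·n₁/n = 37·352/466 = 27.9485
RR_MH = (55.4595 + 49.4163) / (35.0270 + 27.9485) = 104.8758 / 62.9755 = 1.66534

1.665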